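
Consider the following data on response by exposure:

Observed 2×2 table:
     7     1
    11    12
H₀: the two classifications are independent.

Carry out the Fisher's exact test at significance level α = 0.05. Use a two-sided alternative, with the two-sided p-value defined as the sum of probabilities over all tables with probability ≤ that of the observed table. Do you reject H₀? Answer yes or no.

Margins: r₁=8, r₂=23, c₁=18, c₂=13, n=31
p_obs = C(8,7)·C(23,11)/C(31,18); sum pmf over tables with pmf ≤ p_obs
p-value (two-sided) = 0.09535
At α=0.05: p ≥ α → fail to reject H₀

reject H₀: no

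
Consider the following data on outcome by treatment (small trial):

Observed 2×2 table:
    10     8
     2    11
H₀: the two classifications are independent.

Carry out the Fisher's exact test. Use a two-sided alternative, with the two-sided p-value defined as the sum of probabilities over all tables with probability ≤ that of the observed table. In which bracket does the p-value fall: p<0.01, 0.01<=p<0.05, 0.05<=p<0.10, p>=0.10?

Margins: r₁=18, r₂=13, c₁=12, c₂=19, n=31
p_obs = C(18,10)·C(13,2)/C(31,12); sum pmf over tables with pmf ≤ p_obs
p-value (two-sided) = 0.03170
→ bracket: 0.01<=p<0.05

p-value bracket: 0.01<=p<0.05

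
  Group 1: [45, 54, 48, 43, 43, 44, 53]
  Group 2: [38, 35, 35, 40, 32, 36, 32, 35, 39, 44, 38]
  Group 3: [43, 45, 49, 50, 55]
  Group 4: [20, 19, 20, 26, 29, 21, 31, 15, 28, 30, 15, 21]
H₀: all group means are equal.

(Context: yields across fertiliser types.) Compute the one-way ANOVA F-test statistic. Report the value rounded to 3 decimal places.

test statistic = 54.776

Group means [47.14, 36.73, 48.40, 22.92], grand mean 35.743
SSB = Σnᵢ(x̄ᵢ−x̄)² = 3695.530; SSW = ΣΣ(x−x̄ᵢ)² = 697.156
MSB = 3695.530/3 = 1231.8434; MSW = 697.156/31 = 22.4889
F = MSB/MSW = 54.7756
df = (3, 31)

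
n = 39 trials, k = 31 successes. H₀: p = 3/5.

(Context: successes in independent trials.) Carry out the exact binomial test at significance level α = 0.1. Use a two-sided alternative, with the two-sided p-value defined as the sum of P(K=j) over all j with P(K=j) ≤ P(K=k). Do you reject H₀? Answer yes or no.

reject H₀: yes

Exact binomial: n=39, k=31, p₀=3/5=0.6000
P(X=j) = C(n,j)·p₀^j·(1−p₀)^(n−j); p = Σ P(X=j) over j with P(X=j) ≤ P(X=31)
p-value (two-sided) = 0.01355
At α=0.1: p < α → reject H₀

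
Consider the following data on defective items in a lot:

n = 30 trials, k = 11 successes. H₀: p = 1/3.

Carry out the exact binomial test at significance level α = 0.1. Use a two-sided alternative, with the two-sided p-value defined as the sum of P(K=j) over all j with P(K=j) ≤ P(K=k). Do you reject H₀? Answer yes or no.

reject H₀: no

Exact binomial: n=30, k=11, p₀=1/3=0.3333
P(X=j) = C(n,j)·p₀^j·(1−p₀)^(n−j); p = Σ P(X=j) over j with P(X=j) ≤ P(X=11)
p-value (two-sided) = 0.70126
At α=0.1: p ≥ α → fail to reject H₀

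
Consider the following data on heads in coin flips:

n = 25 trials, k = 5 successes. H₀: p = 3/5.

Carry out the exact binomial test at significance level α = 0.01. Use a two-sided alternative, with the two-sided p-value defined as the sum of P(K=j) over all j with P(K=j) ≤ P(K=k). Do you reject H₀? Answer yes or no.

Exact binomial: n=25, k=5, p₀=3/5=0.6000
P(X=j) = C(n,j)·p₀^j·(1−p₀)^(n−j); p = Σ P(X=j) over j with P(X=j) ≤ P(X=5)
p-value (two-sided) = 0.00006
At α=0.01: p < α → reject H₀

reject H₀: yes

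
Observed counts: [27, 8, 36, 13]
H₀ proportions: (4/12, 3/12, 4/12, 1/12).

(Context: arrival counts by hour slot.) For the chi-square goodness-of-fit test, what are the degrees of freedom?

degrees of freedom = 3

df = k − 1 = 4 − 1 = 3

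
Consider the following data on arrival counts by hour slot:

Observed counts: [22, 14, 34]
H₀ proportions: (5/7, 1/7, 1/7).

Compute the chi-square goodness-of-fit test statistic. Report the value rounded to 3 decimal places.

n = 70; E_i = n·p_i = [50.00, 10.00, 10.00]
χ² = (22−50.00)²/50.00 + (14−10.00)²/10.00 + (34−10.00)²/10.00 = 74.8800
df = 2

test statistic = 74.880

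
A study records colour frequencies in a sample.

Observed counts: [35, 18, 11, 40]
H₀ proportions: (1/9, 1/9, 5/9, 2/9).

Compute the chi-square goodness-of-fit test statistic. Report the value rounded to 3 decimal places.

test statistic = 101.373

n = 104; E_i = n·p_i = [11.56, 11.56, 57.78, 23.11]
χ² = (35−11.56)²/11.56 + (18−11.56)²/11.56 + (11−57.78)²/57.78 + (40−23.11)²/23.11 = 101.3731
df = 3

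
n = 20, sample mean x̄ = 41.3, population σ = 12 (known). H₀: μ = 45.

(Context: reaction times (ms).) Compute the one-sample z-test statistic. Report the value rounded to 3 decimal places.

SE = σ/√n = 12/√20 = 2.6833
z = (x̄−μ₀)/SE = (41.3−45)/2.6833 = -1.3789

test statistic = -1.379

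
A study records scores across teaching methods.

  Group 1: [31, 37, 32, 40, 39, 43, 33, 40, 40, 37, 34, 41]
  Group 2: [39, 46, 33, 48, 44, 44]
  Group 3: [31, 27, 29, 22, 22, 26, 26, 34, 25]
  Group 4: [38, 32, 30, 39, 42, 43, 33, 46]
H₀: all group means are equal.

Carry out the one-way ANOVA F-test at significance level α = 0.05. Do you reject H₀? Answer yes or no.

reject H₀: yes

Group means [37.25, 42.33, 26.89, 37.88], grand mean 35.600
SSB = Σnᵢ(x̄ᵢ−x̄)² = 1029.053; SSW = ΣΣ(x−x̄ᵢ)² = 673.347
MSB = 1029.053/3 = 343.0176; MSW = 673.347/31 = 21.7209
F = MSB/MSW = 15.7921
df = (3, 31)
p-value (upper-tail) = 0.00000
At α=0.05: p < α → reject H₀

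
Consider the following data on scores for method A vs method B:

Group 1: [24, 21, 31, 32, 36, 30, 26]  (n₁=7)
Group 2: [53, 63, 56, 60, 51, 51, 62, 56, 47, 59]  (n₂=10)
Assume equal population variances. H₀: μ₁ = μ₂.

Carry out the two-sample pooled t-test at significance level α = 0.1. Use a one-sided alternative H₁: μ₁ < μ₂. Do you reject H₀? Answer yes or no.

reject H₀: yes

x̄₁=28.571, s₁=5.159, n₁=7
x̄₂=55.800, s₂=5.266, n₂=10
s_p² = [6·5.159² + 9·5.266²]/15 = 27.2876
SE = √(s_p²·(1/7+1/10)) = 2.5743
t = (28.571−55.800)/2.5743 = -10.5771
df = 15
p-value (one-sided, H₁ less) = 0.00000
At α=0.1: p < α → reject H₀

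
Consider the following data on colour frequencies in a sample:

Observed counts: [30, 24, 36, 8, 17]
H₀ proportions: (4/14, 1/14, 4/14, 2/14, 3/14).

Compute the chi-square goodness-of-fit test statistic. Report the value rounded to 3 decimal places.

test statistic = 37.580

n = 115; E_i = n·p_i = [32.86, 8.21, 32.86, 16.43, 24.64]
χ² = (30−32.86)²/32.86 + (24−8.21)²/8.21 + (36−32.86)²/32.86 + (8−16.43)²/16.43 + (17−24.64)²/24.64 = 37.5797
df = 4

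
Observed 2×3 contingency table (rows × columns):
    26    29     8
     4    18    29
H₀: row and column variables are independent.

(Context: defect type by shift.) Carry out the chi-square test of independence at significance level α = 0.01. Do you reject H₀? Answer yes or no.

Row totals [63, 51], col totals [30, 47, 37], n=114
χ² = (26−16.58)²/16.58 + (29−25.97)²/25.97 + (8−20.45)²/20.45 + (4−13.42)²/13.42 + (18−21.03)²/21.03 + (29−16.55)²/16.55 = 29.6926
df = 2
p-value (upper-tail) = 0.00000
At α=0.01: p < α → reject H₀

reject H₀: yes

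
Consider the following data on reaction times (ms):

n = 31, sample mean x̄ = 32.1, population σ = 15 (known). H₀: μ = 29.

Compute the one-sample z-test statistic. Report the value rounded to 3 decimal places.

SE = σ/√n = 15/√31 = 2.6941
z = (x̄−μ₀)/SE = (32.1−29)/2.6941 = 1.1507

test statistic = 1.151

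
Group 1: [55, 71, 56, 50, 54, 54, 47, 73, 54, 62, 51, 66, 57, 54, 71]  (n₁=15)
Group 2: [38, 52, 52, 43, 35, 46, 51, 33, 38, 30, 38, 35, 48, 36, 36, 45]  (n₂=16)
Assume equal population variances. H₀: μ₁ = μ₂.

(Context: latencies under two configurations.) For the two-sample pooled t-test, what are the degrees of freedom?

df = n₁ + n₂ − 2 = 15 + 16 − 2 = 29

degrees of freedom = 29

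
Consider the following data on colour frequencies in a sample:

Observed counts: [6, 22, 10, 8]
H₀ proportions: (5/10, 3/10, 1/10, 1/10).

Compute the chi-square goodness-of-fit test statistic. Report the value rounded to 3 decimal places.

test statistic = 26.290

n = 46; E_i = n·p_i = [23.00, 13.80, 4.60, 4.60]
χ² = (6−23.00)²/23.00 + (22−13.80)²/13.80 + (10−4.60)²/4.60 + (8−4.60)²/4.60 = 26.2899
df = 3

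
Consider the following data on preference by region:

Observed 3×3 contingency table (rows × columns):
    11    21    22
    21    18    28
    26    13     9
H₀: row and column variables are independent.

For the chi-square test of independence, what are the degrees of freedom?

df = (r−1)(c−1) = (3−1)·(3−1) = 4

degrees of freedom = 4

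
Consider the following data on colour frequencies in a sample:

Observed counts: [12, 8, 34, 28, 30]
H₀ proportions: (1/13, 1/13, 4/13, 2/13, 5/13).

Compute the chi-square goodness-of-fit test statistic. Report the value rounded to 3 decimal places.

test statistic = 12.080

n = 112; E_i = n·p_i = [8.62, 8.62, 34.46, 17.23, 43.08]
χ² = (12−8.62)²/8.62 + (8−8.62)²/8.62 + (34−34.46)²/34.46 + (28−17.23)²/17.23 + (30−43.08)²/43.08 = 12.0804
df = 4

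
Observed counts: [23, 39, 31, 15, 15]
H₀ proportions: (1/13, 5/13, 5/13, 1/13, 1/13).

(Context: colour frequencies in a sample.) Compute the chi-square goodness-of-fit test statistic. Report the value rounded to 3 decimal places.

n = 123; E_i = n·p_i = [9.46, 47.31, 47.31, 9.46, 9.46]
χ² = (23−9.46)²/9.46 + (39−47.31)²/47.31 + (31−47.31)²/47.31 + (15−9.46)²/9.46 + (15−9.46)²/9.46 = 32.9366
df = 4

test statistic = 32.937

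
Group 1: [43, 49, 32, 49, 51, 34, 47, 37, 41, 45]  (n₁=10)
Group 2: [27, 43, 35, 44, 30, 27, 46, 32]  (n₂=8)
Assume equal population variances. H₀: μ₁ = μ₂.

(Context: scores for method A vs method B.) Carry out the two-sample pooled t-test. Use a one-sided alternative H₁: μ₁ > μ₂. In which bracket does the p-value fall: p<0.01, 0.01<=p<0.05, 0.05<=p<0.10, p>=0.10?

p-value bracket: 0.01<=p<0.05

x̄₁=42.800, s₁=6.647, n₁=10
x̄₂=35.500, s₂=7.801, n₂=8
s_p² = [9·6.647² + 7·7.801²]/16 = 51.4750
SE = √(s_p²·(1/10+1/8)) = 3.4032
t = (42.800−35.500)/3.4032 = 2.1450
df = 16
p-value (one-sided, H₁ greater) = 0.02382
→ bracket: 0.01<=p<0.05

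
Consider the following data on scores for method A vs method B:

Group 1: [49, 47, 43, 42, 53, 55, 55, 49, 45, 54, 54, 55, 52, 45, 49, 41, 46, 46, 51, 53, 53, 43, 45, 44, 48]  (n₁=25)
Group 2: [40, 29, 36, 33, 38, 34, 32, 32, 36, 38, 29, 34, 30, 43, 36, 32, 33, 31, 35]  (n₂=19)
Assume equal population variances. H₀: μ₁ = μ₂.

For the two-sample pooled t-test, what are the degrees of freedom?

degrees of freedom = 42

df = n₁ + n₂ − 2 = 25 + 19 − 2 = 42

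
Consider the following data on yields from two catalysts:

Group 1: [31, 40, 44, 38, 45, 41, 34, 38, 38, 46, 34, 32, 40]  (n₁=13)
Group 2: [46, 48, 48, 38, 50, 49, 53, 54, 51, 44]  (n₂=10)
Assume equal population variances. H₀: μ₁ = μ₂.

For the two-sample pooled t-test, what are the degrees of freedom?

degrees of freedom = 21

df = n₁ + n₂ − 2 = 13 + 10 − 2 = 21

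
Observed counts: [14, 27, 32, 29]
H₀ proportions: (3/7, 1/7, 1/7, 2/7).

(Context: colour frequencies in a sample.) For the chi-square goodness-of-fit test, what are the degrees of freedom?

df = k − 1 = 4 − 1 = 3

degrees of freedom = 3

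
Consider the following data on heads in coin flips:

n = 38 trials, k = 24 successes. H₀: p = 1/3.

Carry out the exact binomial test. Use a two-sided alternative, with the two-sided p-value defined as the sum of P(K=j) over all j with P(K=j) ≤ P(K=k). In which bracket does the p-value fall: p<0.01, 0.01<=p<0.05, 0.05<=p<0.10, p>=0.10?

Exact binomial: n=38, k=24, p₀=1/3=0.3333
P(X=j) = C(n,j)·p₀^j·(1−p₀)^(n−j); p = Σ P(X=j) over j with P(X=j) ≤ P(X=24)
p-value (two-sided) = 0.00020
→ bracket: p<0.01

p-value bracket: p<0.01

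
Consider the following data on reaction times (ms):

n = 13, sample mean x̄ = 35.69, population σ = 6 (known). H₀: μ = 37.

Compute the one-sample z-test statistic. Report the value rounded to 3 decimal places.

SE = σ/√n = 6/√13 = 1.6641
z = (x̄−μ₀)/SE = (35.69−37)/1.6641 = -0.7872

test statistic = -0.787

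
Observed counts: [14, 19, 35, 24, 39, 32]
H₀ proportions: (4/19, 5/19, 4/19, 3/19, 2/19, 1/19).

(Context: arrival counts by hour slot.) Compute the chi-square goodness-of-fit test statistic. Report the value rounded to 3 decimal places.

n = 163; E_i = n·p_i = [34.32, 42.89, 34.32, 25.74, 17.16, 8.58]
χ² = (14−34.32)²/34.32 + (19−42.89)²/42.89 + (35−34.32)²/34.32 + (24−25.74)²/25.74 + (39−17.16)²/17.16 + (32−8.58)²/8.58 = 117.2150
df = 5

test statistic = 117.215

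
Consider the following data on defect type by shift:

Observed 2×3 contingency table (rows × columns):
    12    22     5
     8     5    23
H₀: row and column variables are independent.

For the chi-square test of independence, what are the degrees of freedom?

df = (r−1)(c−1) = (2−1)·(3−1) = 2

degrees of freedom = 2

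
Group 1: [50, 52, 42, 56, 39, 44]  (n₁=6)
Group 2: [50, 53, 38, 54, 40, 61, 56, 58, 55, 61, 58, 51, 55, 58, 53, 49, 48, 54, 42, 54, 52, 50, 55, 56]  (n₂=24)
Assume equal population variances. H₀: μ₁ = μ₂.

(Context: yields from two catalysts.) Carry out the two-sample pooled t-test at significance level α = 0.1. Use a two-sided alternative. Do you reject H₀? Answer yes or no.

reject H₀: yes

x̄₁=47.167, s₁=6.524, n₁=6
x̄₂=52.542, s₂=5.934, n₂=24
s_p² = [5·6.524² + 23·5.934²]/28 = 36.5283
SE = √(s_p²·(1/6+1/24)) = 2.7586
t = (47.167−52.542)/2.7586 = -1.9484
df = 28
p-value (two-sided) = 0.06145
At α=0.1: p < α → reject H₀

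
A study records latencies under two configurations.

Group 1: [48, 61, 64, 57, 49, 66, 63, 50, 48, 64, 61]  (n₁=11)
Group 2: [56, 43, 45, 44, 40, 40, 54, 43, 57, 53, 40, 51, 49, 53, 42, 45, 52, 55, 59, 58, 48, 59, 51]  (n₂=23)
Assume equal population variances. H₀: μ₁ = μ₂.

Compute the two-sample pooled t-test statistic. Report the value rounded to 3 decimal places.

test statistic = 3.222

x̄₁=57.364, s₁=7.215, n₁=11
x̄₂=49.435, s₂=6.473, n₂=23
s_p² = [10·7.215² + 22·6.473²]/32 = 45.0687
SE = √(s_p²·(1/11+1/23)) = 2.4610
t = (57.364−49.435)/2.4610 = 3.2218
df = 32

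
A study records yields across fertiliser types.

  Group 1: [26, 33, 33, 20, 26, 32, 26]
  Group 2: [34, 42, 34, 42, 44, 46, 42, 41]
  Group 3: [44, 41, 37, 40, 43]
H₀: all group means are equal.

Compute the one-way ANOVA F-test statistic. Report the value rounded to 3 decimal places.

test statistic = 20.629

Group means [28.00, 40.62, 41.00], grand mean 36.300
SSB = Σnᵢ(x̄ᵢ−x̄)² = 742.325; SSW = ΣΣ(x−x̄ᵢ)² = 305.875
MSB = 742.325/2 = 371.1625; MSW = 305.875/17 = 17.9926
F = MSB/MSW = 20.6286
df = (2, 17)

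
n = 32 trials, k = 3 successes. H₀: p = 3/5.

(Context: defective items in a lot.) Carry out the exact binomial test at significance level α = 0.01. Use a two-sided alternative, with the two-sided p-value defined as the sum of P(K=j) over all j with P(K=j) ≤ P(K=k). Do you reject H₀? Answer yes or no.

Exact binomial: n=32, k=3, p₀=3/5=0.6000
P(X=j) = C(n,j)·p₀^j·(1−p₀)^(n−j); p = Σ P(X=j) over j with P(X=j) ≤ P(X=3)
p-value (two-sided) = 0.00000
At α=0.01: p < α → reject H₀

reject H₀: yes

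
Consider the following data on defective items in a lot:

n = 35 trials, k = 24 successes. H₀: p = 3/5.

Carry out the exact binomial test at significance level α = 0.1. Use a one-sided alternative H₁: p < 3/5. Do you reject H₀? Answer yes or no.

reject H₀: no

Exact binomial: n=35, k=24, p₀=3/5=0.6000
P(X≤24) from Σ C(n,i)·p₀^i·(1−p₀)^(n−i)
p-value (one-sided, H₁ less) = 0.88775
At α=0.1: p ≥ α → fail to reject H₀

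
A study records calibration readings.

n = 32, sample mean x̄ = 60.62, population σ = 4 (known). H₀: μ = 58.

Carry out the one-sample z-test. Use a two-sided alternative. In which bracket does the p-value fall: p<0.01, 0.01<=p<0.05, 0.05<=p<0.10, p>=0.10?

SE = σ/√n = 4/√32 = 0.7071
z = (x̄−μ₀)/SE = (60.62−58)/0.7071 = 3.7052
p-value (two-sided) = 0.00021
→ bracket: p<0.01

p-value bracket: p<0.01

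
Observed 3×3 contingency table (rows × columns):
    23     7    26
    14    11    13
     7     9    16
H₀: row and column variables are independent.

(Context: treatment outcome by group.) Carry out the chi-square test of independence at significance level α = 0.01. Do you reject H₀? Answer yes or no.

Row totals [56, 38, 32], col totals [44, 27, 55], n=126
χ² = (23−19.56)²/19.56 + (7−12.00)²/12.00 + (26−24.44)²/24.44 + (14−13.27)²/13.27 + (11−8.14)²/8.14 + (13−16.59)²/16.59 + (7−11.17)²/11.17 + (9−6.86)²/6.86 + (16−13.97)²/13.97 = 7.1322
df = 4
p-value (upper-tail) = 0.12906
At α=0.01: p ≥ α → fail to reject H₀

reject H₀: no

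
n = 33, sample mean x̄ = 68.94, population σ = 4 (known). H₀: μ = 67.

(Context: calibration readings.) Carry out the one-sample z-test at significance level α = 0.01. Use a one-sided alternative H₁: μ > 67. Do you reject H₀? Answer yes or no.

reject H₀: yes

SE = σ/√n = 4/√33 = 0.6963
z = (x̄−μ₀)/SE = (68.94−67)/0.6963 = 2.7861
p-value (one-sided, H₁ greater) = 0.00267
At α=0.01: p < α → reject H₀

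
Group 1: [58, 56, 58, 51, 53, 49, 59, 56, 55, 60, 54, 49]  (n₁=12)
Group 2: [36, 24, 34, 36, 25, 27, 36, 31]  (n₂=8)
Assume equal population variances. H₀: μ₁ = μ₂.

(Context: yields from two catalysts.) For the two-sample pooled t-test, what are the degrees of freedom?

degrees of freedom = 18

df = n₁ + n₂ − 2 = 12 + 8 − 2 = 18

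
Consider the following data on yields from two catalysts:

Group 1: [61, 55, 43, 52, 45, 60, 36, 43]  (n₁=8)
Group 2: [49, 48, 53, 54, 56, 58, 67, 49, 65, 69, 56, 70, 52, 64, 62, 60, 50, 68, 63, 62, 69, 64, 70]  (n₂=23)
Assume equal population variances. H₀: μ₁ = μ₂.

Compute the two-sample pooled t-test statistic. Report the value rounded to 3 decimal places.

x̄₁=49.375, s₁=8.991, n₁=8
x̄₂=59.913, s₂=7.446, n₂=23
s_p² = [7·8.991² + 22·7.446²]/29 = 61.5759
SE = √(s_p²·(1/8+1/23)) = 3.2209
t = (49.375−59.913)/3.2209 = -3.2718
df = 29

test statistic = -3.272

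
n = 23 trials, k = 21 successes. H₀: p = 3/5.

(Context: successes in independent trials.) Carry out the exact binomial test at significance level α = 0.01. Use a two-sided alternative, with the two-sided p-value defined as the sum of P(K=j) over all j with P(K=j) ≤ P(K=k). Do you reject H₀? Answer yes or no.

reject H₀: yes

Exact binomial: n=23, k=21, p₀=3/5=0.6000
P(X=j) = C(n,j)·p₀^j·(1−p₀)^(n−j); p = Σ P(X=j) over j with P(X=j) ≤ P(X=21)
p-value (two-sided) = 0.00204
At α=0.01: p < α → reject H₀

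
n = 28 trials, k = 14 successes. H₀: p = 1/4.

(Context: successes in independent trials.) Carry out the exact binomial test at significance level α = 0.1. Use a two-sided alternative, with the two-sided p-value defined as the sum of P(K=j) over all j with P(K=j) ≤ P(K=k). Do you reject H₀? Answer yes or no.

Exact binomial: n=28, k=14, p₀=1/4=0.2500
P(X=j) = C(n,j)·p₀^j·(1−p₀)^(n−j); p = Σ P(X=j) over j with P(X=j) ≤ P(X=14)
p-value (two-sided) = 0.00410
At α=0.1: p < α → reject H₀

reject H₀: yes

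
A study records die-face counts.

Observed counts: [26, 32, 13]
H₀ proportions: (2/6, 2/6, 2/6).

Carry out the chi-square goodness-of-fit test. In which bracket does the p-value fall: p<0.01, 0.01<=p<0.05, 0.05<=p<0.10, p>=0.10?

p-value bracket: 0.01<=p<0.05

n = 71; E_i = n·p_i = [23.67, 23.67, 23.67]
χ² = (26−23.67)²/23.67 + (32−23.67)²/23.67 + (13−23.67)²/23.67 = 7.9718
df = 2
p-value (upper-tail) = 0.01858
→ bracket: 0.01<=p<0.05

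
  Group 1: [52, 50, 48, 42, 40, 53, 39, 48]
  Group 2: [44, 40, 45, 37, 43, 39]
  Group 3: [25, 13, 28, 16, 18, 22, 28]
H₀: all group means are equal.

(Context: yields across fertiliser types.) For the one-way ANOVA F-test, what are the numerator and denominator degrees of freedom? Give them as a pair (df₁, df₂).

degrees of freedom = [2, 18]

k = 3 groups, N = 21 total
df = (k−1, N−k) = (3−1, 21−3) = (2, 18)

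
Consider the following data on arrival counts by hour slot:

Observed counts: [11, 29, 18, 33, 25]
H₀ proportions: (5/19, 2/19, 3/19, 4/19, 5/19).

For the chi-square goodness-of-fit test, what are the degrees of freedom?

degrees of freedom = 4

df = k − 1 = 5 − 1 = 4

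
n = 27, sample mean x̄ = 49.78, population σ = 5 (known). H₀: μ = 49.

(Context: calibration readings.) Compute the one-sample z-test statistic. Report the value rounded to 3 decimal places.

test statistic = 0.811

SE = σ/√n = 5/√27 = 0.9623
z = (x̄−μ₀)/SE = (49.78−49)/0.9623 = 0.8106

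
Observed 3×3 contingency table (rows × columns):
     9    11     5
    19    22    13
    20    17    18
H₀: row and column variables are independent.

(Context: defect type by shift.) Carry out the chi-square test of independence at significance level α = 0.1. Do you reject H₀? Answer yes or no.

Row totals [25, 54, 55], col totals [48, 50, 36], n=134
χ² = (9−8.96)²/8.96 + (11−9.33)²/9.33 + (5−6.72)²/6.72 + (19−19.34)²/19.34 + (22−20.15)²/20.15 + (13−14.51)²/14.51 + (20−19.70)²/19.70 + (17−20.52)²/20.52 + (18−14.78)²/14.78 = 2.3836
df = 4
p-value (upper-tail) = 0.66559
At α=0.1: p ≥ α → fail to reject H₀

reject H₀: no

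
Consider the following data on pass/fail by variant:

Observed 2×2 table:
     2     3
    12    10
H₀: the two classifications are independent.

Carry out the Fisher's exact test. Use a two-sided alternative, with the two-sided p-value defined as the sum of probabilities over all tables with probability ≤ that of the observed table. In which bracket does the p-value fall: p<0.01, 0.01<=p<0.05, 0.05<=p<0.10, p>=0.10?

Margins: r₁=5, r₂=22, c₁=14, c₂=13, n=27
p_obs = C(5,2)·C(22,12)/C(27,14); sum pmf over tables with pmf ≤ p_obs
p-value (two-sided) = 0.64831
→ bracket: p>=0.10

p-value bracket: p>=0.10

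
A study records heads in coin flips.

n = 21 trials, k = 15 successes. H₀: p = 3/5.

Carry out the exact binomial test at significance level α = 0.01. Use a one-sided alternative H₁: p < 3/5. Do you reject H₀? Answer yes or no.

reject H₀: no

Exact binomial: n=21, k=15, p₀=3/5=0.6000
P(X≤15) from Σ C(n,i)·p₀^i·(1−p₀)^(n−i)
p-value (one-sided, H₁ less) = 0.90426
At α=0.01: p ≥ α → fail to reject H₀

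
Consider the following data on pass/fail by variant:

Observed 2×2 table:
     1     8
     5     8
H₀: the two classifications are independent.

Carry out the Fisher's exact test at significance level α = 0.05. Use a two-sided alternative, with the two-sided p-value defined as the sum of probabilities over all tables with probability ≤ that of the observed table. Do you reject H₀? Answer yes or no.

Margins: r₁=9, r₂=13, c₁=6, c₂=16, n=22
p_obs = C(9,1)·C(13,5)/C(22,6); sum pmf over tables with pmf ≤ p_obs
p-value (two-sided) = 0.33304
At α=0.05: p ≥ α → fail to reject H₀

reject H₀: no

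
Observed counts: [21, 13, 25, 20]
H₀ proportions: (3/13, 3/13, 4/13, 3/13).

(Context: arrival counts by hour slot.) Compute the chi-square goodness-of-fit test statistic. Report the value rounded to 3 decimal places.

test statistic = 2.113

n = 79; E_i = n·p_i = [18.23, 18.23, 24.31, 18.23]
χ² = (21−18.23)²/18.23 + (13−18.23)²/18.23 + (25−24.31)²/24.31 + (20−18.23)²/18.23 = 2.1129
df = 3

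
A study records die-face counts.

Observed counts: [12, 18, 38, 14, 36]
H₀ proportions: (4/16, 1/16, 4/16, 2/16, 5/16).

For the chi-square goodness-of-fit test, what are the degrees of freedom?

df = k − 1 = 5 − 1 = 4

degrees of freedom = 4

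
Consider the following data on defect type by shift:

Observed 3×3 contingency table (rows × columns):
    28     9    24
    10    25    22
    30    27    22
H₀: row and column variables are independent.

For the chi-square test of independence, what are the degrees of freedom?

df = (r−1)(c−1) = (3−1)·(3−1) = 4

degrees of freedom = 4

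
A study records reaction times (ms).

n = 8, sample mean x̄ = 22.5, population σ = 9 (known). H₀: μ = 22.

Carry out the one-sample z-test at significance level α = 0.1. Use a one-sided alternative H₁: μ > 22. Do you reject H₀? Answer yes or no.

reject H₀: no

SE = σ/√n = 9/√8 = 3.1820
z = (x̄−μ₀)/SE = (22.5−22)/3.1820 = 0.1571
p-value (one-sided, H₁ greater) = 0.43757
At α=0.1: p ≥ α → fail to reject H₀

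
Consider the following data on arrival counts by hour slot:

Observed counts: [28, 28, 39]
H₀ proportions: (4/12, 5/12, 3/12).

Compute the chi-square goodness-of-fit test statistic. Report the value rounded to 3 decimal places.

test statistic = 13.606

n = 95; E_i = n·p_i = [31.67, 39.58, 23.75]
χ² = (28−31.67)²/31.67 + (28−39.58)²/39.58 + (39−23.75)²/23.75 = 13.6063
df = 2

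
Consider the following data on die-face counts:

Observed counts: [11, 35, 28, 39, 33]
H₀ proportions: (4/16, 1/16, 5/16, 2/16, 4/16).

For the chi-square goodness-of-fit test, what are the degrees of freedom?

df = k − 1 = 5 − 1 = 4

degrees of freedom = 4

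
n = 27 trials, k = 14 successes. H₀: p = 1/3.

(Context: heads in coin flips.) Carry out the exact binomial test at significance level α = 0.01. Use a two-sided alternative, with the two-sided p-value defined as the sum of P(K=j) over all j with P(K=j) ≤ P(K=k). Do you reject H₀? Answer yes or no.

reject H₀: no

Exact binomial: n=27, k=14, p₀=1/3=0.3333
P(X=j) = C(n,j)·p₀^j·(1−p₀)^(n−j); p = Σ P(X=j) over j with P(X=j) ≤ P(X=14)
p-value (two-sided) = 0.06347
At α=0.01: p ≥ α → fail to reject H₀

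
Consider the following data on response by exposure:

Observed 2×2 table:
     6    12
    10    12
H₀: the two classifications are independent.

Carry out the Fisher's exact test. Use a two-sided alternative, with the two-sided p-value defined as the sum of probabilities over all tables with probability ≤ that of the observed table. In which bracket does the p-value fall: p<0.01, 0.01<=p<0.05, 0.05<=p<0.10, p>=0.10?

Margins: r₁=18, r₂=22, c₁=16, c₂=24, n=40
p_obs = C(18,6)·C(22,10)/C(40,16); sum pmf over tables with pmf ≤ p_obs
p-value (two-sided) = 0.52551
→ bracket: p>=0.10

p-value bracket: p>=0.10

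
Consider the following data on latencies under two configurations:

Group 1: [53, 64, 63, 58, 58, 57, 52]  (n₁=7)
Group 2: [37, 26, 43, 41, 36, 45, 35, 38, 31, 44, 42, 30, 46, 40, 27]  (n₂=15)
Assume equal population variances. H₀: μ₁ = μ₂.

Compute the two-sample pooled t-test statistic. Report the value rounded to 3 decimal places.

test statistic = 7.488

x̄₁=57.857, s₁=4.525, n₁=7
x̄₂=37.400, s₂=6.490, n₂=15
s_p² = [6·4.525² + 14·6.490²]/20 = 35.6229
SE = √(s_p²·(1/7+1/15)) = 2.7320
t = (57.857−37.400)/2.7320 = 7.4880
df = 20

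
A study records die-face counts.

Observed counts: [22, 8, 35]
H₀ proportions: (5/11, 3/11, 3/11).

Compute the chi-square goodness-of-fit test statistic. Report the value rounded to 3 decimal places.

n = 65; E_i = n·p_i = [29.55, 17.73, 17.73]
χ² = (22−29.55)²/29.55 + (8−17.73)²/17.73 + (35−17.73)²/17.73 = 24.0944
df = 2

test statistic = 24.094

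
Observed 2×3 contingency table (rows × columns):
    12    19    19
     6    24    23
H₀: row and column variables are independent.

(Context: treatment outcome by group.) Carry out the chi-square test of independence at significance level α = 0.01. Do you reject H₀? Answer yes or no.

Row totals [50, 53], col totals [18, 43, 42], n=103
χ² = (12−8.74)²/8.74 + (19−20.87)²/20.87 + (19−20.39)²/20.39 + (6−9.26)²/9.26 + (24−22.13)²/22.13 + (23−21.61)²/21.61 = 2.8774
df = 2
p-value (upper-tail) = 0.23723
At α=0.01: p ≥ α → fail to reject H₀

reject H₀: no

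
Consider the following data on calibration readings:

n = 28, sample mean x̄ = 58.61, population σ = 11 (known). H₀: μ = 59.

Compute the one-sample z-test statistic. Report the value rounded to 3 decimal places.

test statistic = -0.188

SE = σ/√n = 11/√28 = 2.0788
z = (x̄−μ₀)/SE = (58.61−59)/2.0788 = -0.1876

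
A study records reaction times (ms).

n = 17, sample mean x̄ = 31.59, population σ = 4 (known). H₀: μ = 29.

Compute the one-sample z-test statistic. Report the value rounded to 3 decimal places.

test statistic = 2.670

SE = σ/√n = 4/√17 = 0.9701
z = (x̄−μ₀)/SE = (31.59−29)/0.9701 = 2.6697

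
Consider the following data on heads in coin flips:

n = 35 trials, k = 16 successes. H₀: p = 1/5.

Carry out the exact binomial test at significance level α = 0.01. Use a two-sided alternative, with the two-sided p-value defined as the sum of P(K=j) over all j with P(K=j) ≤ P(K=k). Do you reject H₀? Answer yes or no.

reject H₀: yes

Exact binomial: n=35, k=16, p₀=1/5=0.2000
P(X=j) = C(n,j)·p₀^j·(1−p₀)^(n−j); p = Σ P(X=j) over j with P(X=j) ≤ P(X=16)
p-value (two-sided) = 0.00052
At α=0.01: p < α → reject H₀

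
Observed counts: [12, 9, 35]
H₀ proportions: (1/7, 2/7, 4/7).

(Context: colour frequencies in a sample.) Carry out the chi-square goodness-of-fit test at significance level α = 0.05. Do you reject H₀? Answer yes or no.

n = 56; E_i = n·p_i = [8.00, 16.00, 32.00]
χ² = (12−8.00)²/8.00 + (9−16.00)²/16.00 + (35−32.00)²/32.00 = 5.3438
df = 2
p-value (upper-tail) = 0.06912
At α=0.05: p ≥ α → fail to reject H₀

reject H₀: no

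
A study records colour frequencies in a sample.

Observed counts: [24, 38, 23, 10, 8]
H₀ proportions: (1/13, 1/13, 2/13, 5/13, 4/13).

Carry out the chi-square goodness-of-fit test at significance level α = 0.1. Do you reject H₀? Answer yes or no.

reject H₀: yes

n = 103; E_i = n·p_i = [7.92, 7.92, 15.85, 39.62, 31.69]
χ² = (24−7.92)²/7.92 + (38−7.92)²/7.92 + (23−15.85)²/15.85 + (10−39.62)²/39.62 + (8−31.69)²/31.69 = 189.8786
df = 4
p-value (upper-tail) = 0.00000
At α=0.1: p < α → reject H₀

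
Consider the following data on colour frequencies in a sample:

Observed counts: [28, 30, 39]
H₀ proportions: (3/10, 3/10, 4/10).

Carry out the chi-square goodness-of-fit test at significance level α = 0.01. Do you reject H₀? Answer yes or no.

reject H₀: no

n = 97; E_i = n·p_i = [29.10, 29.10, 38.80]
χ² = (28−29.10)²/29.10 + (30−29.10)²/29.10 + (39−38.80)²/38.80 = 0.0704
df = 2
p-value (upper-tail) = 0.96539
At α=0.01: p ≥ α → fail to reject H₀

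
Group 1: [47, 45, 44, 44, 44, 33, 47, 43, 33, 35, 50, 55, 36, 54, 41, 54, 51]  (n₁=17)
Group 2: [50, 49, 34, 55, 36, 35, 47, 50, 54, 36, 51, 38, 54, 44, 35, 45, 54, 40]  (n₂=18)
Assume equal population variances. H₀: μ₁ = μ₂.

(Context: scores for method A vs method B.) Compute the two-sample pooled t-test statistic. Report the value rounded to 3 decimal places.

test statistic = -0.144

x̄₁=44.471, s₁=7.151, n₁=17
x̄₂=44.833, s₂=7.695, n₂=18
s_p² = [16·7.151² + 17·7.695²]/33 = 55.2950
SE = √(s_p²·(1/17+1/18)) = 2.5149
t = (44.471−44.833)/2.5149 = -0.1442
df = 33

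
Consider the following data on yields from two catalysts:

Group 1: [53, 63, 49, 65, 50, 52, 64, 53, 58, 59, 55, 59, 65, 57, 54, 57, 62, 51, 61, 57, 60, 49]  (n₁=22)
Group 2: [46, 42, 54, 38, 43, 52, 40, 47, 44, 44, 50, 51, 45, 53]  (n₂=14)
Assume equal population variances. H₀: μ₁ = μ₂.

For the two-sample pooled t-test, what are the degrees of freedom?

degrees of freedom = 34

df = n₁ + n₂ − 2 = 22 + 14 − 2 = 34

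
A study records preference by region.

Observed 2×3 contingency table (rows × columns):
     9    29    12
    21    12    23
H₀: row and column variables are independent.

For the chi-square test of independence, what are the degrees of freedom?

degrees of freedom = 2

df = (r−1)(c−1) = (2−1)·(3−1) = 2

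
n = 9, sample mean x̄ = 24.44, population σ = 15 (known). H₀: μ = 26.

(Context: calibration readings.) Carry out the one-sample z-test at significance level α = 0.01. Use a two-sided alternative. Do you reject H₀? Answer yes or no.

SE = σ/√n = 15/√9 = 5.0000
z = (x̄−μ₀)/SE = (24.44−26)/5.0000 = -0.3120
p-value (two-sided) = 0.75504
At α=0.01: p ≥ α → fail to reject H₀

reject H₀: no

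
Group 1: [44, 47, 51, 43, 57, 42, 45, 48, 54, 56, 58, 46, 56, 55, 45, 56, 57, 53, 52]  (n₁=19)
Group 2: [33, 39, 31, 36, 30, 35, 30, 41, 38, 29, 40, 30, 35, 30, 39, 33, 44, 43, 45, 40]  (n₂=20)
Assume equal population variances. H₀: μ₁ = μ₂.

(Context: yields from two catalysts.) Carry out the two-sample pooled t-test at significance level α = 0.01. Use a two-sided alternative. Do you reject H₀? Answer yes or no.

reject H₀: yes

x̄₁=50.789, s₁=5.483, n₁=19
x̄₂=36.050, s₂=5.186, n₂=20
s_p² = [18·5.483² + 19·5.186²]/37 = 28.4353
SE = √(s_p²·(1/19+1/20)) = 1.7083
t = (50.789−36.050)/1.7083 = 8.6280
df = 37
p-value (two-sided) = 0.00000
At α=0.01: p < α → reject H₀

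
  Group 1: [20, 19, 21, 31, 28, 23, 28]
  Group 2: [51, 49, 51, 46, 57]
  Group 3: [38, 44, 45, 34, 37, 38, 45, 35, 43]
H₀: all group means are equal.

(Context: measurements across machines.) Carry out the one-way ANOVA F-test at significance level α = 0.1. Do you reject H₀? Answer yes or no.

reject H₀: yes

Group means [24.29, 50.80, 39.89], grand mean 37.286
SSB = Σnᵢ(x̄ᵢ−x̄)² = 2157.168; SSW = ΣΣ(x−x̄ᵢ)² = 349.117
MSB = 2157.168/2 = 1078.5841; MSW = 349.117/18 = 19.3954
F = MSB/MSW = 55.6103
df = (2, 18)
p-value (upper-tail) = 0.00000
At α=0.1: p < α → reject H₀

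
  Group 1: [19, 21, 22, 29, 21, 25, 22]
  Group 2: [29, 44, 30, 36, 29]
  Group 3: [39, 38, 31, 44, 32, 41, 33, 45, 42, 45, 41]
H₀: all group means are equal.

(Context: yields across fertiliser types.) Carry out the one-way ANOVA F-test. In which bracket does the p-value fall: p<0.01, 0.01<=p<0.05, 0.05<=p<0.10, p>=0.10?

p-value bracket: p<0.01

Group means [22.71, 33.60, 39.18], grand mean 32.957
SSB = Σnᵢ(x̄ᵢ−x̄)² = 1162.692; SSW = ΣΣ(x−x̄ᵢ)² = 498.265
MSB = 1162.692/2 = 581.3458; MSW = 498.265/20 = 24.9132
F = MSB/MSW = 23.3348
df = (2, 20)
p-value (upper-tail) = 0.00001
→ bracket: p<0.01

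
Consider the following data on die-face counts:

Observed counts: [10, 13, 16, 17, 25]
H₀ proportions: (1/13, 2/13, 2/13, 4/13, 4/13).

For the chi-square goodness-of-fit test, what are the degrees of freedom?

df = k − 1 = 5 − 1 = 4

degrees of freedom = 4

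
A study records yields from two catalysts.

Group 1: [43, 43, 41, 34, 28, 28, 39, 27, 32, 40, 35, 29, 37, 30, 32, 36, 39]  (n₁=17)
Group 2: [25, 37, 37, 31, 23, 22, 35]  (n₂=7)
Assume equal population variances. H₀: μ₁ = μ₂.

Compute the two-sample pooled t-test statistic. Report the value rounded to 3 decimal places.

test statistic = 1.888

x̄₁=34.882, s₁=5.407, n₁=17
x̄₂=30.000, s₂=6.608, n₂=7
s_p² = [16·5.407² + 6·6.608²]/22 = 33.1711
SE = √(s_p²·(1/17+1/7)) = 2.5865
t = (34.882−30.000)/2.5865 = 1.8876
df = 22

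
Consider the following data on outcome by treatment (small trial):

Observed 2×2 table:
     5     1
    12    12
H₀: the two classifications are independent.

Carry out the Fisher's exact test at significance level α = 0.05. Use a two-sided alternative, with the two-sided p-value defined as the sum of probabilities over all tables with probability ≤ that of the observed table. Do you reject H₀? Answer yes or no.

Margins: r₁=6, r₂=24, c₁=17, c₂=13, n=30
p_obs = C(6,5)·C(24,12)/C(30,17); sum pmf over tables with pmf ≤ p_obs
p-value (two-sided) = 0.19606
At α=0.05: p ≥ α → fail to reject H₀

reject H₀: no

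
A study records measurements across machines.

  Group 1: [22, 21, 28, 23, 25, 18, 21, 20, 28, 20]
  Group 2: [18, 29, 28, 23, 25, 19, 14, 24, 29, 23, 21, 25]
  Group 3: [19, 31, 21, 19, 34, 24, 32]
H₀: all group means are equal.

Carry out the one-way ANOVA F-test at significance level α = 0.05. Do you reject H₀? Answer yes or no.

reject H₀: no

Group means [22.60, 23.17, 25.71], grand mean 23.586
SSB = Σnᵢ(x̄ᵢ−x̄)² = 43.539; SSW = ΣΣ(x−x̄ᵢ)² = 587.495
MSB = 43.539/2 = 21.7696; MSW = 587.495/26 = 22.5960
F = MSB/MSW = 0.9634
df = (2, 26)
p-value (upper-tail) = 0.39479
At α=0.05: p ≥ α → fail to reject H₀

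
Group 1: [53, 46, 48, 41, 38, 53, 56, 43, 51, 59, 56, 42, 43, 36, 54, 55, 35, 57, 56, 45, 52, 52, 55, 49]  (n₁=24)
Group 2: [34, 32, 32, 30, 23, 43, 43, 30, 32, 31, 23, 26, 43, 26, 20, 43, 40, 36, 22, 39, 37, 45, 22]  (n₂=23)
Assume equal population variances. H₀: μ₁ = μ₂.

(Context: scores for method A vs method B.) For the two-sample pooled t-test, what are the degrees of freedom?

degrees of freedom = 45

df = n₁ + n₂ − 2 = 24 + 23 − 2 = 45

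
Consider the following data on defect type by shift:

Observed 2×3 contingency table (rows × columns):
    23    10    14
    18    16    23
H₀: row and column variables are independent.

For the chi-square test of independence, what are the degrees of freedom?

degrees of freedom = 2

df = (r−1)(c−1) = (2−1)·(3−1) = 2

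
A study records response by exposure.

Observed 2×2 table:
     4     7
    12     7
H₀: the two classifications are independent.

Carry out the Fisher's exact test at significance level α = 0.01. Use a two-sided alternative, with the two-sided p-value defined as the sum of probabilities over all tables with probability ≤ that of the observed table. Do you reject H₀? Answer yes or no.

reject H₀: no

Margins: r₁=11, r₂=19, c₁=16, c₂=14, n=30
p_obs = C(11,4)·C(19,12)/C(30,16); sum pmf over tables with pmf ≤ p_obs
p-value (two-sided) = 0.25677
At α=0.01: p ≥ α → fail to reject H₀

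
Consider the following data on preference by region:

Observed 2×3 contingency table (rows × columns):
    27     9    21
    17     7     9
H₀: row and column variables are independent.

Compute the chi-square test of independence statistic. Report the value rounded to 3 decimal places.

Row totals [57, 33], col totals [44, 16, 30], n=90
χ² = (27−27.87)²/27.87 + (9−10.13)²/10.13 + (21−19.00)²/19.00 + (17−16.13)²/16.13 + (7−5.87)²/5.87 + (9−11.00)²/11.00 = 0.9934
df = 2

test statistic = 0.993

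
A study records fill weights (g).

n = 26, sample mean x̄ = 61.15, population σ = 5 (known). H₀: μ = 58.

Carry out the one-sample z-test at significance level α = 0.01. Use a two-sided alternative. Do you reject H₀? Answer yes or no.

SE = σ/√n = 5/√26 = 0.9806
z = (x̄−μ₀)/SE = (61.15−58)/0.9806 = 3.2124
p-value (two-sided) = 0.00132
At α=0.01: p < α → reject H₀

reject H₀: yes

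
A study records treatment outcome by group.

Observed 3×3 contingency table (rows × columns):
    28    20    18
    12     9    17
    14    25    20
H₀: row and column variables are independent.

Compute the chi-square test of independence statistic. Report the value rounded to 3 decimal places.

test statistic = 8.207

Row totals [66, 38, 59], col totals [54, 54, 55], n=163
χ² = (28−21.87)²/21.87 + (20−21.87)²/21.87 + (18−22.27)²/22.27 + (12−12.59)²/12.59 + (9−12.59)²/12.59 + (17−12.82)²/12.82 + (14−19.55)²/19.55 + (25−19.55)²/19.55 + (20−19.91)²/19.91 = 8.2071
df = 4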